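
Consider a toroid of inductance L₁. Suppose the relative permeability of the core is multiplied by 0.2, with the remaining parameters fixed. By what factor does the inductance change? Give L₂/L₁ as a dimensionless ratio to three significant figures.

For a toroid, L ∝ μᵣN²A/R.
L₂/L₁ = (0.2) = 0.200.

L₂/L₁ = 0.200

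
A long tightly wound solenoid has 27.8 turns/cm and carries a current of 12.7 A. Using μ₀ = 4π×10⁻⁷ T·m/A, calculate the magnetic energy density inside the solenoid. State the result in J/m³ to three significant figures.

u ≈ 783 J/m³

B = μ₀nI = (4π×10⁻⁷)(2.780×10^3)(12.7) = 4.437×10^-2 T.
u = B²/(2μ₀) = (4.437×10^-2)²/(2×4π×10⁻⁷) = 783.2 J/m³.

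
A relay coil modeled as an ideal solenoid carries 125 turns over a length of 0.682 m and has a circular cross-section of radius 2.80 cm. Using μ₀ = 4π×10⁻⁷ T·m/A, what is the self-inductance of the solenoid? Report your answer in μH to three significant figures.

L ≈ 70.9 μH

A = πr² = π(2.800×10^-2 m)² = 2.463×10^-3 m².
For a long solenoid, L = μ₀N²A/ℓ.
L = (4π×10⁻⁷)(125)²(2.463×10^-3)/(0.682 m) = 7.091×10^-5 H.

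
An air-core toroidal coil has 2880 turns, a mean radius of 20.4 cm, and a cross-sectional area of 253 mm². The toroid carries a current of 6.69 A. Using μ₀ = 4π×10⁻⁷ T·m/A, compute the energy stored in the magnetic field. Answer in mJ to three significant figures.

L = μ₀N²A/(2πR) = (4π×10⁻⁷)(2880)²(2.530×10^-4)/(2π×0.204) = 2.057×10^-3 H.
U = ½LI² = ½(2.057×10^-3)(6.69)² = 4.604×10^-2 J.

U ≈ 46.0 mJ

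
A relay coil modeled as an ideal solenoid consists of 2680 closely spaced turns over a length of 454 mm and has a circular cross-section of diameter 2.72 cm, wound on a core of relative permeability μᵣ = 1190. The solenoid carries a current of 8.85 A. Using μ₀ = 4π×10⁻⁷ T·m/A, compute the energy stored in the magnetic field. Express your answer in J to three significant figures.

U ≈ 538 J

A = π(d/2)² = π(1.360×10^-2 m)² = 5.811×10^-4 m².
L = μ₀μᵣN²A/ℓ = (4π×10⁻⁷)(1190)(2680)²(5.811×10^-4)/(0.454) = 13.747 H.
U = ½LI² = ½(13.747)(8.85)² = 538.3 J.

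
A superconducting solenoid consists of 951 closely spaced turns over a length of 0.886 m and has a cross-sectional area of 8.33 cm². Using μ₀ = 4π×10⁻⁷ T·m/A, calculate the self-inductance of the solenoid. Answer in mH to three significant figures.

L ≈ 1.07 mH

A = 8.33 cm² = 8.330×10^-4 m².
For a long solenoid, L = μ₀N²A/ℓ.
L = (4π×10⁻⁷)(951)²(8.330×10^-4)/(0.886 m) = 1.069×10^-3 H.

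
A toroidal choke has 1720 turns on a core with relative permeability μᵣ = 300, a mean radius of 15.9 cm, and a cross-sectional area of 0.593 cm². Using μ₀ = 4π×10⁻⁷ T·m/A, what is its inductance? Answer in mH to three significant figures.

For a thin toroid, L = μ₀μᵣN²A/(2πR).
L = (4π×10⁻⁷)(300)(1720)²(5.930×10^-5) / (2π×0.159 m) = 6.620×10^-2 H.

L ≈ 66.2 mH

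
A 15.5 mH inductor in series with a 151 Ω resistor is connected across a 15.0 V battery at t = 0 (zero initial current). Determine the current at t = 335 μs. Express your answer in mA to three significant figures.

τ = L/R = 1.550×10^-2/151 = 1.026×10^-4 s; final current I_∞ = ε/R = 15.0/151 = 9.934×10^-2 A.
I(t) = I_∞(1 − e^(−t/τ)) with t/τ = 3.264.
I = (9.934×10^-2)(1 − e^(−3.264)) = 9.554×10^-2 A.

I ≈ 95.5 mA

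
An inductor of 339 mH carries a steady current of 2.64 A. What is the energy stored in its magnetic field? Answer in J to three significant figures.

U ≈ 1.18 J

Stored magnetic energy: U = ½LI².
U = ½(0.339 H)(2.64 A)² = 1.181 J.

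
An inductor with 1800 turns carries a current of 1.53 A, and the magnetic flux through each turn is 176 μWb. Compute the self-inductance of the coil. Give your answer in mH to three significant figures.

L ≈ 207 mH

Self-inductance is defined by L = NΦ_B/I (flux linkage over current).
L = (1800)(1.760×10^-4 Wb)/(1.53 A) = 0.2071 H.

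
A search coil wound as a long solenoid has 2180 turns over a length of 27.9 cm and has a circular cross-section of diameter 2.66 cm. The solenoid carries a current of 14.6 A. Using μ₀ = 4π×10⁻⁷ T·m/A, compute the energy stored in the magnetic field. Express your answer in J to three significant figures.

U ≈ 1.27 J

A = π(d/2)² = π(1.330×10^-2 m)² = 5.557×10^-4 m².
L = μ₀N²A/ℓ = (4π×10⁻⁷)(2180)²(5.557×10^-4)/(0.279) = 1.190×10^-2 H.
U = ½LI² = ½(1.190×10^-2)(14.6)² = 1.268 J.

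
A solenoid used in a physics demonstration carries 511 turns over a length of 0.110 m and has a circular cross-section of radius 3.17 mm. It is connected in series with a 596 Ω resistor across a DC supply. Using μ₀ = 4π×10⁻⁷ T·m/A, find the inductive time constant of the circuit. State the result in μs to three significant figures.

τ ≈ 0.158 μs

A = πr² = π(3.170×10^-3 m)² = 3.157×10^-5 m².
L = μ₀N²A/ℓ = (4π×10⁻⁷)(511)²(3.157×10^-5)/(0.11) = 9.417×10^-5 H.
τ = L/R = (9.417×10^-5)/(596) = 1.580×10^-7 s.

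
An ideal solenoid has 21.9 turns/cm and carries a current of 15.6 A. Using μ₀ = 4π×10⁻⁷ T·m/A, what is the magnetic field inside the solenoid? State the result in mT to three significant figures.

B ≈ 42.9 mT

Inside a long solenoid, B = μ₀nI.
B = (4π×10⁻⁷)(2.190×10^3 m⁻¹)(15.6 A) = 4.293×10^-2 T.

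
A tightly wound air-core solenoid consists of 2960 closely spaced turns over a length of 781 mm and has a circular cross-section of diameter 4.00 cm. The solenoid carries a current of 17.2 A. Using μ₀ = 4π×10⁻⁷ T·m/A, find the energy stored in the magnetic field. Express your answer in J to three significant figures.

A = π(d/2)² = π(2.000×10^-2 m)² = 1.257×10^-3 m².
L = μ₀N²A/ℓ = (4π×10⁻⁷)(2960)²(1.257×10^-3)/(0.781) = 1.772×10^-2 H.
U = ½LI² = ½(1.772×10^-2)(17.2)² = 2.62 J.

U ≈ 2.62 J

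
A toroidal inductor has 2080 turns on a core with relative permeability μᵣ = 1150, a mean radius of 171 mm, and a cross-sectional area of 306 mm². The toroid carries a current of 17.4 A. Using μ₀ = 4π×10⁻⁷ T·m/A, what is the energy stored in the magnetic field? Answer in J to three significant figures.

U ≈ 270 J

L = μ₀μᵣN²A/(2πR) = (4π×10⁻⁷)(1150)(2080)²(3.060×10^-4)/(2π×0.171) = 1.781 H.
U = ½LI² = ½(1.781)(17.4)² = 269.6 J.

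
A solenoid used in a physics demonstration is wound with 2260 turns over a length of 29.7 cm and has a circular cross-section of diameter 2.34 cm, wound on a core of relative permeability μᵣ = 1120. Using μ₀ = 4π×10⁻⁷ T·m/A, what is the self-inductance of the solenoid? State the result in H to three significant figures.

L ≈ 10.4 H

A = π(d/2)² = π(1.170×10^-2 m)² = 4.301×10^-4 m².
For a long solenoid, L = μ₀μᵣN²A/ℓ.
L = (4π×10⁻⁷)(1120)(2260)²(4.301×10^-4)/(0.297 m) = 10.41 H.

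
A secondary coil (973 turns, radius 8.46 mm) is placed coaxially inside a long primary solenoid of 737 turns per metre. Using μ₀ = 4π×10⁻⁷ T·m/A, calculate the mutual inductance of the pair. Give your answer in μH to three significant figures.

The outer solenoid produces a uniform field B₁ = μ₀n₁I₁ across the inner coil,
so the flux linkage is N₂Φ = N₂B₁A₂ = μ₀n₁N₂A₂·I₁, giving M = μ₀n₁N₂A₂.
A₂ = πr² = π(8.460×10^-3 m)² = 2.248×10^-4 m².
M = (4π×10⁻⁷)(737)(973)(2.248×10^-4) = 2.026×10^-4 H.

M ≈ 203 μH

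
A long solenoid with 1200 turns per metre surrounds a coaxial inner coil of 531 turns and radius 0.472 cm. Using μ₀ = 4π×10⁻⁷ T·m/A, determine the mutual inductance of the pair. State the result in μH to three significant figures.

M ≈ 56.0 μH

The outer solenoid produces a uniform field B₁ = μ₀n₁I₁ across the inner coil,
so the flux linkage is N₂Φ = N₂B₁A₂ = μ₀n₁N₂A₂·I₁, giving M = μ₀n₁N₂A₂.
A₂ = πr² = π(4.720×10^-3 m)² = 6.999×10^-5 m².
M = (4π×10⁻⁷)(1200)(531)(6.999×10^-5) = 5.604×10^-5 H.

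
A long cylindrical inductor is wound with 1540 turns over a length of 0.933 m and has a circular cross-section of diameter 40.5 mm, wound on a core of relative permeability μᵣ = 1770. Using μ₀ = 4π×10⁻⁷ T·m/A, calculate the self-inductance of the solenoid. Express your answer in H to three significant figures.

L ≈ 7.28 H

A = π(d/2)² = π(2.025×10^-2 m)² = 1.288×10^-3 m².
For a long solenoid, L = μ₀μᵣN²A/ℓ.
L = (4π×10⁻⁷)(1770)(1540)²(1.288×10^-3)/(0.933 m) = 7.284 H.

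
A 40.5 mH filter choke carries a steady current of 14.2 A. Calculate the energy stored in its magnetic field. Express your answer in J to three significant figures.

U ≈ 4.08 J

Stored magnetic energy: U = ½LI².
U = ½(4.050×10^-2 H)(14.2 A)² = 4.083 J.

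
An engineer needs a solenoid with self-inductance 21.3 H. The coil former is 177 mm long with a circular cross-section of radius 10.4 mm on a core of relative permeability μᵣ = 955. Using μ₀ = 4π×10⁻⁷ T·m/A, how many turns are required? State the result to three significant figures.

A = πr² = π(1.040×10^-2 m)² = 3.398×10^-4 m².
From L = μ₀μᵣN²A/ℓ, N = √(Lℓ / (μ₀μᵣA)).
N = √[(21.3)(0.177) / ((4π×10⁻⁷)(955)×3.398×10^-4)] = √(9.245×10^6) ≈ 3040.6.

N ≈ 3040 turns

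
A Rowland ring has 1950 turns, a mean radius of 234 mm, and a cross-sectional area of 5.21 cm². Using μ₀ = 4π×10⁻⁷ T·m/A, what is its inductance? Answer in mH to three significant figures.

L ≈ 1.69 mH

For a thin toroid, L = μ₀N²A/(2πR).
L = (4π×10⁻⁷)(1950)²(5.210×10^-4) / (2π×0.234 m) = 1.693×10^-3 H.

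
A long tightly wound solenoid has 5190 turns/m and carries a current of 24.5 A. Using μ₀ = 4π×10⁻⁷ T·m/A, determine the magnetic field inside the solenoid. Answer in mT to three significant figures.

Inside a long solenoid, B = μ₀nI.
B = (4π×10⁻⁷)(5.190×10^3 m⁻¹)(24.5 A) = 0.1598 T.

B ≈ 160 mT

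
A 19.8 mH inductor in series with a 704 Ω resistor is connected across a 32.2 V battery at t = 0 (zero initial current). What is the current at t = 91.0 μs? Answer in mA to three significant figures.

I ≈ 43.9 mA

τ = L/R = 1.980×10^-2/704 = 2.812×10^-5 s; final current I_∞ = ε/R = 32.2/704 = 4.574×10^-2 A.
I(t) = I_∞(1 − e^(−t/τ)) with t/τ = 3.236.
I = (4.574×10^-2)(1 − e^(−3.236)) = 4.394×10^-2 A.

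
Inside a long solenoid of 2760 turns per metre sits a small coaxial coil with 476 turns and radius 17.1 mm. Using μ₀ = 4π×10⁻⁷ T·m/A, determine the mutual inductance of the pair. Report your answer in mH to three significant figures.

M ≈ 1.52 mH

The outer solenoid produces a uniform field B₁ = μ₀n₁I₁ across the inner coil,
so the flux linkage is N₂Φ = N₂B₁A₂ = μ₀n₁N₂A₂·I₁, giving M = μ₀n₁N₂A₂.
A₂ = πr² = π(1.710×10^-2 m)² = 9.186×10^-4 m².
M = (4π×10⁻⁷)(2760)(476)(9.186×10^-4) = 1.517×10^-3 H.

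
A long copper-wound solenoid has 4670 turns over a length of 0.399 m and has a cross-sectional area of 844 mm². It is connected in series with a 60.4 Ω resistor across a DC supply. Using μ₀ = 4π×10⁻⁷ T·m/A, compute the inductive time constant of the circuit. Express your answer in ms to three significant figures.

A = 844 mm² = 8.440×10^-4 m².
L = μ₀N²A/ℓ = (4π×10⁻⁷)(4670)²(8.440×10^-4)/(0.399) = 5.797×10^-2 H.
τ = L/R = (5.797×10^-2)/(60.4) = 9.598×10^-4 s.

τ ≈ 0.960 ms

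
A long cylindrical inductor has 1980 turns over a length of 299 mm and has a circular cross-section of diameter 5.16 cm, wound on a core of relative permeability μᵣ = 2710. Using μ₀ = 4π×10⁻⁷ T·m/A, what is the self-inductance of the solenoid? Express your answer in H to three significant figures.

A = π(d/2)² = π(2.580×10^-2 m)² = 2.091×10^-3 m².
For a long solenoid, L = μ₀μᵣN²A/ℓ.
L = (4π×10⁻⁷)(2710)(1980)²(2.091×10^-3)/(0.299 m) = 93.37 H.

L ≈ 93.4 H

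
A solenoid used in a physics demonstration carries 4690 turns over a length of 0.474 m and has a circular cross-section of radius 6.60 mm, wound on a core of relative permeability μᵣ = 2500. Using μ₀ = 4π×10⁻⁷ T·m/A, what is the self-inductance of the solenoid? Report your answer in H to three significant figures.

L ≈ 20.0 H

A = πr² = π(6.600×10^-3 m)² = 1.368×10^-4 m².
For a long solenoid, L = μ₀μᵣN²A/ℓ.
L = (4π×10⁻⁷)(2500)(4690)²(1.368×10^-4)/(0.474 m) = 19.95 H.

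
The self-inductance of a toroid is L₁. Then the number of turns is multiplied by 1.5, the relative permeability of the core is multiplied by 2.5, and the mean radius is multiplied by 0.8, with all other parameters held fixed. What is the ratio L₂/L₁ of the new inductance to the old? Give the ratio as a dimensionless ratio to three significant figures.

For a toroid, L ∝ μᵣN²A/R.
L₂/L₁ = (1.5)^2 × (2.5) × (0.8)^-1 = 7.03.

L₂/L₁ = 7.03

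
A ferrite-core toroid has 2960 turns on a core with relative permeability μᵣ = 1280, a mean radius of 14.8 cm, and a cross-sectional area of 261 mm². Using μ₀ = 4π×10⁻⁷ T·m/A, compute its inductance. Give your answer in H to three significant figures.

L ≈ 3.96 H

For a thin toroid, L = μ₀μᵣN²A/(2πR).
L = (4π×10⁻⁷)(1280)(2960)²(2.610×10^-4) / (2π×0.148 m) = 3.956 H.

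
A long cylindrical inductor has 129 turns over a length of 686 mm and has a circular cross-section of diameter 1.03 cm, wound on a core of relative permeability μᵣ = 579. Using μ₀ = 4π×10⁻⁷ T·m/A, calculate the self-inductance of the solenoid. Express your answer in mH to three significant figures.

L ≈ 1.47 mH

A = π(d/2)² = π(5.150×10^-3 m)² = 8.332×10^-5 m².
For a long solenoid, L = μ₀μᵣN²A/ℓ.
L = (4π×10⁻⁷)(579)(129)²(8.332×10^-5)/(0.686 m) = 1.471×10^-3 H.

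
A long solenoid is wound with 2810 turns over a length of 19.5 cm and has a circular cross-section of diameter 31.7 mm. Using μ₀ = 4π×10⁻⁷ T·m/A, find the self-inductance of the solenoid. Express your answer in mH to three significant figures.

A = π(d/2)² = π(1.585×10^-2 m)² = 7.892×10^-4 m².
For a long solenoid, L = μ₀N²A/ℓ.
L = (4π×10⁻⁷)(2810)²(7.892×10^-4)/(0.195 m) = 4.016×10^-2 H.

L ≈ 40.2 mH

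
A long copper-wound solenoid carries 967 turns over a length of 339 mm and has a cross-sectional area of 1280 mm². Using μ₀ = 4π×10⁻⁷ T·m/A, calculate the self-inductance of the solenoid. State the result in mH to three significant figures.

L ≈ 4.44 mH

A = 1280 mm² = 1.280×10^-3 m².
For a long solenoid, L = μ₀N²A/ℓ.
L = (4π×10⁻⁷)(967)²(1.280×10^-3)/(0.339 m) = 4.437×10^-3 H.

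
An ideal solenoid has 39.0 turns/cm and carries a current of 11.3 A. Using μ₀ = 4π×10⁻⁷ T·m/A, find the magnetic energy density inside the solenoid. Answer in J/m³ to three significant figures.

B = μ₀nI = (4π×10⁻⁷)(3.900×10^3)(11.3) = 5.538×10^-2 T.
u = B²/(2μ₀) = (5.538×10^-2)²/(2×4π×10⁻⁷) = 1.220×10^3 J/m³.

u ≈ 1220 J/m³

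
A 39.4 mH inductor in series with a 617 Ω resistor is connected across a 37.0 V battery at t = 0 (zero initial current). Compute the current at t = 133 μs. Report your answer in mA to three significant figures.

I ≈ 52.5 mA

τ = L/R = 3.940×10^-2/617 = 6.386×10^-5 s; final current I_∞ = ε/R = 37.0/617 = 5.997×10^-2 A.
I(t) = I_∞(1 − e^(−t/τ)) with t/τ = 2.083.
I = (5.997×10^-2)(1 − e^(−2.083)) = 5.250×10^-2 A.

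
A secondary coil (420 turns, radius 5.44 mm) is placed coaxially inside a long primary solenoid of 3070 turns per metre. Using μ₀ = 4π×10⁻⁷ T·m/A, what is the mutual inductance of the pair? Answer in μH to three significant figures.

M ≈ 151 μH

The outer solenoid produces a uniform field B₁ = μ₀n₁I₁ across the inner coil,
so the flux linkage is N₂Φ = N₂B₁A₂ = μ₀n₁N₂A₂·I₁, giving M = μ₀n₁N₂A₂.
A₂ = πr² = π(5.440×10^-3 m)² = 9.297×10^-5 m².
M = (4π×10⁻⁷)(3070)(420)(9.297×10^-5) = 1.506×10^-4 H.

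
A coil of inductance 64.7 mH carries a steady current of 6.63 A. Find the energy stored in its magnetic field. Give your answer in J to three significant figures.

Stored magnetic energy: U = ½LI².
U = ½(6.470×10^-2 H)(6.63 A)² = 1.422 J.

U ≈ 1.42 J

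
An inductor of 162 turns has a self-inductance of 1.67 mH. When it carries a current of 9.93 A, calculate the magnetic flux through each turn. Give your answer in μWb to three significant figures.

From L = NΦ_B/I, the flux per turn is Φ_B = LI/N.
Φ_B = (1.670×10^-3 H)(9.93 A)/162 = 1.024×10^-4 Wb.

Φ_B ≈ 102 μWb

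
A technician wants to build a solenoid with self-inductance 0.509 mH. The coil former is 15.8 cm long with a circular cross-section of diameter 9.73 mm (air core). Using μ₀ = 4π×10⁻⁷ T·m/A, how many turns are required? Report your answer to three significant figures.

A = π(d/2)² = π(4.865×10^-3 m)² = 7.436×10^-5 m².
From L = μ₀N²A/ℓ, N = √(Lℓ / (μ₀A)).
N = √[(5.090×10^-4)(0.158) / ((4π×10⁻⁷)×7.436×10^-5)] = √(8.607×10^5) ≈ 927.7.

N ≈ 928 turns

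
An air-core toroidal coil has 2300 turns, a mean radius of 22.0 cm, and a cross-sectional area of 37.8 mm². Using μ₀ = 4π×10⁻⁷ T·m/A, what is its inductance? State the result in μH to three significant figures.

L ≈ 182 μH

For a thin toroid, L = μ₀N²A/(2πR).
L = (4π×10⁻⁷)(2300)²(3.780×10^-5) / (2π×0.22 m) = 1.818×10^-4 H.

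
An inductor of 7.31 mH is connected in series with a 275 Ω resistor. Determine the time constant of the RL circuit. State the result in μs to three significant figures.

τ ≈ 26.6 μs

τ = L/R = (7.310×10^-3 H)/(275 Ω) = 2.658×10^-5 s.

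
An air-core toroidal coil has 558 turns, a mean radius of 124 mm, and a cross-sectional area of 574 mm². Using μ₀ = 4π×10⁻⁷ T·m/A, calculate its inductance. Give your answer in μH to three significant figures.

For a thin toroid, L = μ₀N²A/(2πR).
L = (4π×10⁻⁷)(558)²(5.740×10^-4) / (2π×0.124 m) = 2.883×10^-4 H.

L ≈ 288 μH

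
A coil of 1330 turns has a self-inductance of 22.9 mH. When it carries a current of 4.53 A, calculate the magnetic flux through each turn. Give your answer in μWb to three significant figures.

Φ_B ≈ 78.0 μWb

From L = NΦ_B/I, the flux per turn is Φ_B = LI/N.
Φ_B = (2.290×10^-2 H)(4.53 A)/1330 = 7.800×10^-5 Wb.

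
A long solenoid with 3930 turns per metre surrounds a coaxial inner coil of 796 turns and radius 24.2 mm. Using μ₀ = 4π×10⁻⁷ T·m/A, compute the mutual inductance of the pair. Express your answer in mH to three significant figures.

The outer solenoid produces a uniform field B₁ = μ₀n₁I₁ across the inner coil,
so the flux linkage is N₂Φ = N₂B₁A₂ = μ₀n₁N₂A₂·I₁, giving M = μ₀n₁N₂A₂.
A₂ = πr² = π(2.420×10^-2 m)² = 1.840×10^-3 m².
M = (4π×10⁻⁷)(3930)(796)(1.840×10^-3) = 7.233×10^-3 H.

M ≈ 7.23 mH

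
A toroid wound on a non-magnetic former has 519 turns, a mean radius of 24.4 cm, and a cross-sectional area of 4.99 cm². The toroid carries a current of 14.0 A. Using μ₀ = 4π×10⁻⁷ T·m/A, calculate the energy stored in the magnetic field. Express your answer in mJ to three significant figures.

L = μ₀N²A/(2πR) = (4π×10⁻⁷)(519)²(4.990×10^-4)/(2π×0.244) = 1.102×10^-4 H.
U = ½LI² = ½(1.102×10^-4)(14.0)² = 1.080×10^-2 J.

U ≈ 10.8 mJ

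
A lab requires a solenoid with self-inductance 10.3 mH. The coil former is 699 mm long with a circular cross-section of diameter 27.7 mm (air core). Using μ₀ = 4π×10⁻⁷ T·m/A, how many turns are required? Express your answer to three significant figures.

A = π(d/2)² = π(1.385×10^-2 m)² = 6.026×10^-4 m².
From L = μ₀N²A/ℓ, N = √(Lℓ / (μ₀A)).
N = √[(1.030×10^-2)(0.699) / ((4π×10⁻⁷)×6.026×10^-4)] = √(9.507×10^6) ≈ 3083.4.

N ≈ 3080 turns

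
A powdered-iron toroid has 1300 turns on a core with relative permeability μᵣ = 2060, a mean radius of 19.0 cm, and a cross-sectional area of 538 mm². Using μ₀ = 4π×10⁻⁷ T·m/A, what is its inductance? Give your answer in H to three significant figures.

L ≈ 1.97 H

For a thin toroid, L = μ₀μᵣN²A/(2πR).
L = (4π×10⁻⁷)(2060)(1300)²(5.380×10^-4) / (2π×0.19 m) = 1.972 H.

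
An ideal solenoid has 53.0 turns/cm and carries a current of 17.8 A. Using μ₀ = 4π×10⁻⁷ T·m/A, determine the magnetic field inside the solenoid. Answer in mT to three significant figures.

Inside a long solenoid, B = μ₀nI.
B = (4π×10⁻⁷)(5.300×10^3 m⁻¹)(17.8 A) = 0.1186 T.

B ≈ 119 mT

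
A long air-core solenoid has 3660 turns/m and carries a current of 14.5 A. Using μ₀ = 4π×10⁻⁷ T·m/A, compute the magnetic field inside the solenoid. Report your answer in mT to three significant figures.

Inside a long solenoid, B = μ₀nI.
B = (4π×10⁻⁷)(3.660×10^3 m⁻¹)(14.5 A) = 6.669×10^-2 T.

B ≈ 66.7 mT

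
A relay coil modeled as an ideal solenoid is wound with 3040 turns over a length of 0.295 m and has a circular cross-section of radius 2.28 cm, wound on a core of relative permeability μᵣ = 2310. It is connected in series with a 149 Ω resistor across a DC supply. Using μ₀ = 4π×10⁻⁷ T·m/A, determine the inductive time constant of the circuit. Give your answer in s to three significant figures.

A = πr² = π(2.280×10^-2 m)² = 1.633×10^-3 m².
L = μ₀μᵣN²A/ℓ = (4π×10⁻⁷)(2310)(3040)²(1.633×10^-3)/(0.295) = 148.5 H.
τ = L/R = (148.5)/(149) = 0.9967 s.

τ ≈ 0.997 s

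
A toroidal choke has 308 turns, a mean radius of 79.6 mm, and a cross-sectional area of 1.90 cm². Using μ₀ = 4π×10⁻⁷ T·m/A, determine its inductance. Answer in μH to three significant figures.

L ≈ 45.3 μH

For a thin toroid, L = μ₀N²A/(2πR).
L = (4π×10⁻⁷)(308)²(1.900×10^-4) / (2π×7.960×10^-2 m) = 4.529×10^-5 H.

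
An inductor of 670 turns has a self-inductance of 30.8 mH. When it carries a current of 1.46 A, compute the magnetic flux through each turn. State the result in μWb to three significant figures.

From L = NΦ_B/I, the flux per turn is Φ_B = LI/N.
Φ_B = (3.080×10^-2 H)(1.46 A)/670 = 6.712×10^-5 Wb.

Φ_B ≈ 67.1 μWb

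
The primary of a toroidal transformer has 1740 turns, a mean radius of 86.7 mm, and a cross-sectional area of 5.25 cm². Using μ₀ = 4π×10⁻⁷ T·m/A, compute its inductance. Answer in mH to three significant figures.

L ≈ 3.67 mH

For a thin toroid, L = μ₀N²A/(2πR).
L = (4π×10⁻⁷)(1740)²(5.250×10^-4) / (2π×8.670×10^-2 m) = 3.667×10^-3 H.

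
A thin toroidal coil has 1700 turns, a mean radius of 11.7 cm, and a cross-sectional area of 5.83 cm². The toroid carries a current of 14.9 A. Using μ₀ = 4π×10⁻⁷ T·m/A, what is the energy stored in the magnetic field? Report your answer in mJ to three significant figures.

U ≈ 320 mJ

L = μ₀N²A/(2πR) = (4π×10⁻⁷)(1700)²(5.830×10^-4)/(2π×0.117) = 2.880×10^-3 H.
U = ½LI² = ½(2.880×10^-3)(14.9)² = 0.3197 J.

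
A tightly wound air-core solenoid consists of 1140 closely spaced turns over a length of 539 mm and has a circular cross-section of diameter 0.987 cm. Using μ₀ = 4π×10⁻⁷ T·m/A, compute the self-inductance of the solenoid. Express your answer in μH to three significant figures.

L ≈ 232 μH

A = π(d/2)² = π(4.935×10^-3 m)² = 7.651×10^-5 m².
For a long solenoid, L = μ₀N²A/ℓ.
L = (4π×10⁻⁷)(1140)²(7.651×10^-5)/(0.539 m) = 2.318×10^-4 H.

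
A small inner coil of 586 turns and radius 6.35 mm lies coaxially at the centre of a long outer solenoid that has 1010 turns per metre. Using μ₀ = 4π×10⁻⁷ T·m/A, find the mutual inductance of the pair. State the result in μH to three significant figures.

The outer solenoid produces a uniform field B₁ = μ₀n₁I₁ across the inner coil,
so the flux linkage is N₂Φ = N₂B₁A₂ = μ₀n₁N₂A₂·I₁, giving M = μ₀n₁N₂A₂.
A₂ = πr² = π(6.350×10^-3 m)² = 1.267×10^-4 m².
M = (4π×10⁻⁷)(1010)(586)(1.267×10^-4) = 9.422×10^-5 H.

M ≈ 94.2 μH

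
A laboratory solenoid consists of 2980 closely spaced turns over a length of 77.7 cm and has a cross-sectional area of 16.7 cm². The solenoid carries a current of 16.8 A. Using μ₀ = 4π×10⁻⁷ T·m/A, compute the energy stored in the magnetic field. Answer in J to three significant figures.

A = 16.7 cm² = 1.670×10^-3 m².
L = μ₀N²A/ℓ = (4π×10⁻⁷)(2980)²(1.670×10^-3)/(0.777) = 2.398×10^-2 H.
U = ½LI² = ½(2.398×10^-2)(16.8)² = 3.3847 J.

U ≈ 3.38 J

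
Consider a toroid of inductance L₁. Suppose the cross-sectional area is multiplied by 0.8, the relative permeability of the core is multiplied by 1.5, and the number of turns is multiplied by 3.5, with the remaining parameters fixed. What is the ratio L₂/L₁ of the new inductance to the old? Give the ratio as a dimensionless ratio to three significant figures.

For a toroid, L ∝ μᵣN²A/R.
L₂/L₁ = (0.8) × (1.5) × (3.5)^2 = 14.7.

L₂/L₁ = 14.7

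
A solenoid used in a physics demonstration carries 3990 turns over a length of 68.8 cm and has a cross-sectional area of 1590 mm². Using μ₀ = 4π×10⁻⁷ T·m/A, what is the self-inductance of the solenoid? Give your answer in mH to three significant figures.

A = 1590 mm² = 1.590×10^-3 m².
For a long solenoid, L = μ₀N²A/ℓ.
L = (4π×10⁻⁷)(3990)²(1.590×10^-3)/(0.688 m) = 4.623×10^-2 H.

L ≈ 46.2 mH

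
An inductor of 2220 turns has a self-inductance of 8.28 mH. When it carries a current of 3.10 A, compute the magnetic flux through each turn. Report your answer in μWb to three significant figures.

From L = NΦ_B/I, the flux per turn is Φ_B = LI/N.
Φ_B = (8.280×10^-3 H)(3.10 A)/2220 = 1.156×10^-5 Wb.

Φ_B ≈ 11.6 μWb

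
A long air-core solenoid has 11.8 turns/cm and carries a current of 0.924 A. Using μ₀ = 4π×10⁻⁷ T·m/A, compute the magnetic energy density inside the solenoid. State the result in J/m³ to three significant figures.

B = μ₀nI = (4π×10⁻⁷)(1.180×10^3)(0.924) = 1.370×10^-3 T.
u = B²/(2μ₀) = (1.370×10^-3)²/(2×4π×10⁻⁷) = 0.7469 J/m³.

u ≈ 0.747 J/m³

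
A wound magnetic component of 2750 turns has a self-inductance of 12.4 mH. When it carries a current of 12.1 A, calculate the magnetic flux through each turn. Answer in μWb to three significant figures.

From L = NΦ_B/I, the flux per turn is Φ_B = LI/N.
Φ_B = (1.240×10^-2 H)(12.1 A)/2750 = 5.456×10^-5 Wb.

Φ_B ≈ 54.6 μWb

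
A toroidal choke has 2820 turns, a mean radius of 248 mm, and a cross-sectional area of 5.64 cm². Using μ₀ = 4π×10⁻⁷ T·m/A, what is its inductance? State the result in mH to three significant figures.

L ≈ 3.62 mH

For a thin toroid, L = μ₀N²A/(2πR).
L = (4π×10⁻⁷)(2820)²(5.640×10^-4) / (2π×0.248 m) = 3.617×10^-3 H.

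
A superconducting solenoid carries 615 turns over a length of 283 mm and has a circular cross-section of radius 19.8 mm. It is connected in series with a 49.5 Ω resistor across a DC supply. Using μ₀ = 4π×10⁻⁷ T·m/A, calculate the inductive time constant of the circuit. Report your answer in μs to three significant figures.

τ ≈ 41.8 μs

A = πr² = π(1.980×10^-2 m)² = 1.232×10^-3 m².
L = μ₀N²A/ℓ = (4π×10⁻⁷)(615)²(1.232×10^-3)/(0.283) = 2.068×10^-3 H.
τ = L/R = (2.068×10^-3)/(49.5) = 4.179×10^-5 s.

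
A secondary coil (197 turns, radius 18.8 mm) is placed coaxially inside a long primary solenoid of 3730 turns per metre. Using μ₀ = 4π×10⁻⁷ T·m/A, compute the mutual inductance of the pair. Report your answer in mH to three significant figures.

The outer solenoid produces a uniform field B₁ = μ₀n₁I₁ across the inner coil,
so the flux linkage is N₂Φ = N₂B₁A₂ = μ₀n₁N₂A₂·I₁, giving M = μ₀n₁N₂A₂.
A₂ = πr² = π(1.880×10^-2 m)² = 1.110×10^-3 m².
M = (4π×10⁻⁷)(3730)(197)(1.110×10^-3) = 1.025×10^-3 H.

M ≈ 1.03 mH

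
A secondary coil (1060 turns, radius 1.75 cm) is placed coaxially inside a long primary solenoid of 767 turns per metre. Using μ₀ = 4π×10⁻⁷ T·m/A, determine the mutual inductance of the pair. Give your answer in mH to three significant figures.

M ≈ 0.983 mH

The outer solenoid produces a uniform field B₁ = μ₀n₁I₁ across the inner coil,
so the flux linkage is N₂Φ = N₂B₁A₂ = μ₀n₁N₂A₂·I₁, giving M = μ₀n₁N₂A₂.
A₂ = πr² = π(1.750×10^-2 m)² = 9.621×10^-4 m².
M = (4π×10⁻⁷)(767)(1060)(9.621×10^-4) = 9.830×10^-4 H.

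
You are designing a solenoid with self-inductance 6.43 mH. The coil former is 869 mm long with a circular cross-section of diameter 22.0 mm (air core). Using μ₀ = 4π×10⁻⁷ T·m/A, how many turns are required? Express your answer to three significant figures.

N ≈ 3420 turns

A = π(d/2)² = π(1.100×10^-2 m)² = 3.801×10^-4 m².
From L = μ₀N²A/ℓ, N = √(Lℓ / (μ₀A)).
N = √[(6.430×10^-3)(0.869) / ((4π×10⁻⁷)×3.801×10^-4)] = √(1.170×10^7) ≈ 3420.1.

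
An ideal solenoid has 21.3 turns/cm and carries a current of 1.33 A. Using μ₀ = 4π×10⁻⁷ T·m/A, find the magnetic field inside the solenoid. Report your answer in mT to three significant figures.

B ≈ 3.56 mT

Inside a long solenoid, B = μ₀nI.
B = (4π×10⁻⁷)(2.130×10^3 m⁻¹)(1.33 A) = 3.560×10^-3 T.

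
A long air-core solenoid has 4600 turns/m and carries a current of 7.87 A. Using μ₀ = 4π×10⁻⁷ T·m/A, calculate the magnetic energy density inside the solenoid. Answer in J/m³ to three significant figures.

B = μ₀nI = (4π×10⁻⁷)(4.600×10^3)(7.87) = 4.549×10^-2 T.
u = B²/(2μ₀) = (4.549×10^-2)²/(2×4π×10⁻⁷) = 823.46 J/m³.

u ≈ 823 J/m³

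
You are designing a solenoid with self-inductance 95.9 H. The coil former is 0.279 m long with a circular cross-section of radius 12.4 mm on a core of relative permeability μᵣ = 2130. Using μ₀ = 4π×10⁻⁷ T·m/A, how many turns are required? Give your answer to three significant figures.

A = πr² = π(1.240×10^-2 m)² = 4.831×10^-4 m².
From L = μ₀μᵣN²A/ℓ, N = √(Lℓ / (μ₀μᵣA)).
N = √[(95.9)(0.279) / ((4π×10⁻⁷)(2130)×4.831×10^-4)] = √(2.069×10^7) ≈ 4549.0.

N ≈ 4550 turns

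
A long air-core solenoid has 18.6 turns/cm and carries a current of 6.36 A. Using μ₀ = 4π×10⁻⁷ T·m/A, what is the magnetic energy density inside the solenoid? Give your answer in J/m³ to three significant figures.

B = μ₀nI = (4π×10⁻⁷)(1.860×10^3)(6.36) = 1.487×10^-2 T.
u = B²/(2μ₀) = (1.487×10^-2)²/(2×4π×10⁻⁷) = 87.93 J/m³.

u ≈ 87.9 J/m³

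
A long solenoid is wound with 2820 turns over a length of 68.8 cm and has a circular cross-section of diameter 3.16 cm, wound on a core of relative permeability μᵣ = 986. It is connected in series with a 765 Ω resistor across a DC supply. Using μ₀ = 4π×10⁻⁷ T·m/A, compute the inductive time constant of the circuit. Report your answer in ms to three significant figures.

τ ≈ 14.7 ms

A = π(d/2)² = π(1.580×10^-2 m)² = 7.843×10^-4 m².
L = μ₀μᵣN²A/ℓ = (4π×10⁻⁷)(986)(2820)²(7.843×10^-4)/(0.688) = 11.23 H.
τ = L/R = (11.23)/(765) = 1.468×10^-2 s.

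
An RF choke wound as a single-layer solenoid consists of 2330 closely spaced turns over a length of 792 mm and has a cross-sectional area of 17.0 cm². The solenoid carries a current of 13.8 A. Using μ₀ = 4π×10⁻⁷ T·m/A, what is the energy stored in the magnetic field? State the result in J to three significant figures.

A = 17.0 cm² = 1.700×10^-3 m².
L = μ₀N²A/ℓ = (4π×10⁻⁷)(2330)²(1.700×10^-3)/(0.792) = 1.464×10^-2 H.
U = ½LI² = ½(1.464×10^-2)(13.8)² = 1.394 J.

U ≈ 1.39 J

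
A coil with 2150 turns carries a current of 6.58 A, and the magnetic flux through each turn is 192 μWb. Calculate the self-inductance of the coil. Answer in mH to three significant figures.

L ≈ 62.7 mH

Self-inductance is defined by L = NΦ_B/I (flux linkage over current).
L = (2150)(1.920×10^-4 Wb)/(6.58 A) = 6.274×10^-2 H.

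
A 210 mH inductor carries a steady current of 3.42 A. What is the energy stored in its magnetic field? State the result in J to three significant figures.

Stored magnetic energy: U = ½LI².
U = ½(0.21 H)(3.42 A)² = 1.228 J.

U ≈ 1.23 J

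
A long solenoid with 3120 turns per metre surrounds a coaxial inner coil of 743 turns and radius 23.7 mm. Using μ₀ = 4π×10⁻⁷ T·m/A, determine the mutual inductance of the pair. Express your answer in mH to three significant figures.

The outer solenoid produces a uniform field B₁ = μ₀n₁I₁ across the inner coil,
so the flux linkage is N₂Φ = N₂B₁A₂ = μ₀n₁N₂A₂·I₁, giving M = μ₀n₁N₂A₂.
A₂ = πr² = π(2.370×10^-2 m)² = 1.7646×10^-3 m².
M = (4π×10⁻⁷)(3120)(743)(1.7646×10^-3) = 5.140×10^-3 H.

M ≈ 5.14 mH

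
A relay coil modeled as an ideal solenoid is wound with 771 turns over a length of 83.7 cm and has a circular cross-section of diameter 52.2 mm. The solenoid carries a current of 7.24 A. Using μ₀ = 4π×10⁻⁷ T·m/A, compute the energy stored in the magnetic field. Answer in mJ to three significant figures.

A = π(d/2)² = π(2.610×10^-2 m)² = 2.140×10^-3 m².
L = μ₀N²A/ℓ = (4π×10⁻⁷)(771)²(2.140×10^-3)/(0.837) = 1.910×10^-3 H.
U = ½LI² = ½(1.910×10^-3)(7.24)² = 5.006×10^-2 J.

U ≈ 50.1 mJ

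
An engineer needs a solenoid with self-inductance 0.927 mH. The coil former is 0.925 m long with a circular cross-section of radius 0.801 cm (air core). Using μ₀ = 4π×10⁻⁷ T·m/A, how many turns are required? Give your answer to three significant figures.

N ≈ 1840 turns

A = πr² = π(8.010×10^-3 m)² = 2.016×10^-4 m².
From L = μ₀N²A/ℓ, N = √(Lℓ / (μ₀A)).
N = √[(9.270×10^-4)(0.925) / ((4π×10⁻⁷)×2.016×10^-4)] = √(3.385×10^6) ≈ 1839.9.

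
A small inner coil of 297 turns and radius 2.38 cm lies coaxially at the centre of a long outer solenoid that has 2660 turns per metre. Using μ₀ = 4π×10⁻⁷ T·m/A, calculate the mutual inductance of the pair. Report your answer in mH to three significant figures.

M ≈ 1.77 mH

The outer solenoid produces a uniform field B₁ = μ₀n₁I₁ across the inner coil,
so the flux linkage is N₂Φ = N₂B₁A₂ = μ₀n₁N₂A₂·I₁, giving M = μ₀n₁N₂A₂.
A₂ = πr² = π(2.380×10^-2 m)² = 1.780×10^-3 m².
M = (4π×10⁻⁷)(2660)(297)(1.780×10^-3) = 1.767×10^-3 H.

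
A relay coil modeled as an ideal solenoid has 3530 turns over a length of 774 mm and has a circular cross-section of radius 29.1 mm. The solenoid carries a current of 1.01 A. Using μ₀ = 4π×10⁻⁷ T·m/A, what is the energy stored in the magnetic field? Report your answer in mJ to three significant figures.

U ≈ 27.5 mJ

A = πr² = π(2.910×10^-2 m)² = 2.660×10^-3 m².
L = μ₀N²A/ℓ = (4π×10⁻⁷)(3530)²(2.660×10^-3)/(0.774) = 5.382×10^-2 H.
U = ½LI² = ½(5.382×10^-2)(1.01)² = 2.745×10^-2 J.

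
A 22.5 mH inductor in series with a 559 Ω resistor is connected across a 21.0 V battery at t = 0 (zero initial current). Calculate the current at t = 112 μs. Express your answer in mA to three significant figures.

I ≈ 35.2 mA

τ = L/R = 2.250×10^-2/559 = 4.025×10^-5 s; final current I_∞ = ε/R = 21.0/559 = 3.757×10^-2 A.
I(t) = I_∞(1 − e^(−t/τ)) with t/τ = 2.783.
I = (3.757×10^-2)(1 − e^(−2.783)) = 3.524×10^-2 A.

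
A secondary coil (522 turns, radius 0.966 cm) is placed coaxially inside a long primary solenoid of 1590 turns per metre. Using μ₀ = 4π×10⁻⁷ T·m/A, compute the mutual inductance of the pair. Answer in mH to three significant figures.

The outer solenoid produces a uniform field B₁ = μ₀n₁I₁ across the inner coil,
so the flux linkage is N₂Φ = N₂B₁A₂ = μ₀n₁N₂A₂·I₁, giving M = μ₀n₁N₂A₂.
A₂ = πr² = π(9.660×10^-3 m)² = 2.932×10^-4 m².
M = (4π×10⁻⁷)(1590)(522)(2.932×10^-4) = 3.058×10^-4 H.

M ≈ 0.306 mH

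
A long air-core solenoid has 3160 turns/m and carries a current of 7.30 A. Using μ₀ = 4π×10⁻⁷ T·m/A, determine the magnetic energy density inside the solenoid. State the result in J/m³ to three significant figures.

u ≈ 334 J/m³

B = μ₀nI = (4π×10⁻⁷)(3.160×10^3)(7.30) = 2.899×10^-2 T.
u = B²/(2μ₀) = (2.899×10^-2)²/(2×4π×10⁻⁷) = 334.3 J/m³.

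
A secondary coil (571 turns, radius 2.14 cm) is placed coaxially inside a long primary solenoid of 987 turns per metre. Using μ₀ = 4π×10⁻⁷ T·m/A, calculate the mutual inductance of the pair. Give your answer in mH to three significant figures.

The outer solenoid produces a uniform field B₁ = μ₀n₁I₁ across the inner coil,
so the flux linkage is N₂Φ = N₂B₁A₂ = μ₀n₁N₂A₂·I₁, giving M = μ₀n₁N₂A₂.
A₂ = πr² = π(2.140×10^-2 m)² = 1.439×10^-3 m².
M = (4π×10⁻⁷)(987)(571)(1.439×10^-3) = 1.019×10^-3 H.

M ≈ 1.02 mH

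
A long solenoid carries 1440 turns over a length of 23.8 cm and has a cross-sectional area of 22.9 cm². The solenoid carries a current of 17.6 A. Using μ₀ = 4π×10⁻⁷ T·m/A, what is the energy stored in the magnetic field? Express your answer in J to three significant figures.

U ≈ 3.88 J

A = 22.9 cm² = 2.290×10^-3 m².
L = μ₀N²A/ℓ = (4π×10⁻⁷)(1440)²(2.290×10^-3)/(0.238) = 2.507×10^-2 H.
U = ½LI² = ½(2.507×10^-2)(17.6)² = 3.883 J.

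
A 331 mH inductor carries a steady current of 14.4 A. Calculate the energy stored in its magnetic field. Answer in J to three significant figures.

Stored magnetic energy: U = ½LI².
U = ½(0.331 H)(14.4 A)² = 34.32 J.

U ≈ 34.3 J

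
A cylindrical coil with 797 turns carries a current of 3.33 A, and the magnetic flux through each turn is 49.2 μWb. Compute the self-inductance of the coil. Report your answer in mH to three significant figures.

L ≈ 11.8 mH

Self-inductance is defined by L = NΦ_B/I (flux linkage over current).
L = (797)(4.920×10^-5 Wb)/(3.33 A) = 1.178×10^-2 H.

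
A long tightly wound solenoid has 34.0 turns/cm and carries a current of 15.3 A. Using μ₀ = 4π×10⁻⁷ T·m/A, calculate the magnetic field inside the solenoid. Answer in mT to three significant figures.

Inside a long solenoid, B = μ₀nI.
B = (4π×10⁻⁷)(3.400×10^3 m⁻¹)(15.3 A) = 6.537×10^-2 T.

B ≈ 65.4 mT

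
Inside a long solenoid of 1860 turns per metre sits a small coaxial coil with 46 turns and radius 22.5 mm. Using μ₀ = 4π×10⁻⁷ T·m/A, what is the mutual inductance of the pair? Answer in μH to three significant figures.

The outer solenoid produces a uniform field B₁ = μ₀n₁I₁ across the inner coil,
so the flux linkage is N₂Φ = N₂B₁A₂ = μ₀n₁N₂A₂·I₁, giving M = μ₀n₁N₂A₂.
A₂ = πr² = π(2.250×10^-2 m)² = 1.590×10^-3 m².
M = (4π×10⁻⁷)(1860)(46)(1.590×10^-3) = 1.710×10^-4 H.

M ≈ 171 μH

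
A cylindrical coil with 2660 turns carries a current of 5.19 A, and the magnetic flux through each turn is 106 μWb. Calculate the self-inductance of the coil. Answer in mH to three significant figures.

Self-inductance is defined by L = NΦ_B/I (flux linkage over current).
L = (2660)(1.060×10^-4 Wb)/(5.19 A) = 5.433×10^-2 H.

L ≈ 54.3 mH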